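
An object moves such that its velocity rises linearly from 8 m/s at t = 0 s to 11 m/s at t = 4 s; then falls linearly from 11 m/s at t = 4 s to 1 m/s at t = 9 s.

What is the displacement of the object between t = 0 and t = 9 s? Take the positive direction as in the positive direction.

Displacement is the signed area under the v-t curve.
0–4 s: ½(8 + 11)(4) = 38 m
4–9 s: ½(11 + 1)(5) = 30 m
Net displacement = 68 m

68 m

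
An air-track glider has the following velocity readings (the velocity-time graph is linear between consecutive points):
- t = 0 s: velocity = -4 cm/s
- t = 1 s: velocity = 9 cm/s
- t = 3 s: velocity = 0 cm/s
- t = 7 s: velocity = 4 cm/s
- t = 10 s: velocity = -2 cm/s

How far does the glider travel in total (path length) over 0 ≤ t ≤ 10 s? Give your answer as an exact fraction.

669/26 cm

Distance (not displacement) is the total path length: add the absolute areas under v-t.
0–1 s: v = 0 at t = 4/13 s; triangle areas 8/13 + 81/26 = 97/26 cm
1–3 s: |½(9 + 0)(2)| = 9 cm
3–7 s: |½(0 + 4)(4)| = 8 cm
7–10 s: v = 0 at t = 9 s; triangle areas 4 + 1 = 5 cm
Total distance = 669/26 cm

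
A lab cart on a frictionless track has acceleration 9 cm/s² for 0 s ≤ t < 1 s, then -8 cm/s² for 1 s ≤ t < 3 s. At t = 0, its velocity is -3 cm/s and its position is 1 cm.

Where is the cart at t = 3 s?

On each constant-a segment, Δv = aΔt and Δx = v₀Δt + ½aΔt²; chain segment to segment.
0–1 s: v starts -3 cm/s; Δx = -3·1 + ½·9·1² = 1.5 cm; v ends 6 cm/s.
1–3 s: v starts 6 cm/s; Δx = 6·2 + ½·-8·2² = -4 cm; v ends -10 cm/s.
x(3) = 1 + Σ Δx = -1.5 cm.

-1.5 cm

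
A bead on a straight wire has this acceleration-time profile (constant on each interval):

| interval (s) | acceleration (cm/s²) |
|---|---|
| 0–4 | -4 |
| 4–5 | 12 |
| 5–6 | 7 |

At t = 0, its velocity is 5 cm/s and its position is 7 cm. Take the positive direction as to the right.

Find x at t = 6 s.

-5.5 cm

On each constant-a segment, Δv = aΔt and Δx = v₀Δt + ½aΔt²; chain segment to segment.
0–4 s: v starts 5 cm/s; Δx = 5·4 + ½·-4·4² = -12 cm; v ends -11 cm/s.
4–5 s: v starts -11 cm/s; Δx = -11·1 + ½·12·1² = -5 cm; v ends 1 cm/s.
5–6 s: v starts 1 cm/s; Δx = 1·1 + ½·7·1² = 4.5 cm; v ends 8 cm/s.
x(6) = 7 + Σ Δx = -5.5 cm.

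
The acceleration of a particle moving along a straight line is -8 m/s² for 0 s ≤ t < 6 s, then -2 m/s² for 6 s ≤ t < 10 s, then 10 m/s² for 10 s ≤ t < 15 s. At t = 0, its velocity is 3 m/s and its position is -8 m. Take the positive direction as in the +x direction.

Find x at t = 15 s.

On each constant-a segment, Δv = aΔt and Δx = v₀Δt + ½aΔt²; chain segment to segment.
0–6 s: v starts 3 m/s; Δx = 3·6 + ½·-8·6² = -126 m; v ends -45 m/s.
6–10 s: v starts -45 m/s; Δx = -45·4 + ½·-2·4² = -196 m; v ends -53 m/s.
10–15 s: v starts -53 m/s; Δx = -53·5 + ½·10·5² = -140 m; v ends -3 m/s.
x(15) = -8 + Σ Δx = -470 m.

-470 m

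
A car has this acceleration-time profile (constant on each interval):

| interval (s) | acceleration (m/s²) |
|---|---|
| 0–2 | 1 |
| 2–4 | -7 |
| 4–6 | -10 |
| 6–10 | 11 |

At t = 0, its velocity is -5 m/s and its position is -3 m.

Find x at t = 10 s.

On each constant-a segment, Δv = aΔt and Δx = v₀Δt + ½aΔt²; chain segment to segment.
0–2 s: v starts -5 m/s; Δx = -5·2 + ½·1·2² = -8 m; v ends -3 m/s.
2–4 s: v starts -3 m/s; Δx = -3·2 + ½·-7·2² = -20 m; v ends -17 m/s.
4–6 s: v starts -17 m/s; Δx = -17·2 + ½·-10·2² = -54 m; v ends -37 m/s.
6–10 s: v starts -37 m/s; Δx = -37·4 + ½·11·4² = -60 m; v ends 7 m/s.
x(10) = -3 + Σ Δx = -145 m.

-145 m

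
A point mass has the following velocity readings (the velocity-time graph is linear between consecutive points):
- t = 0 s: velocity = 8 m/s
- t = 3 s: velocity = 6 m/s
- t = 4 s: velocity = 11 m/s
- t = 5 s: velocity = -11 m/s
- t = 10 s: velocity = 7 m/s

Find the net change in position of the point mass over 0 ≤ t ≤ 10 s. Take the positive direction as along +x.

Net displacement equals the area under the velocity-time graph (areas below the axis count negative).
0–3 s: ½(8 + 6)(3) = 21 m
3–4 s: ½(6 + 11)(1) = 8.5 m
4–5 s: ½(11 + -11)(1) = 0 m
5–10 s: ½(-11 + 7)(5) = -10 m
Net displacement = 19.5 m

19.5 m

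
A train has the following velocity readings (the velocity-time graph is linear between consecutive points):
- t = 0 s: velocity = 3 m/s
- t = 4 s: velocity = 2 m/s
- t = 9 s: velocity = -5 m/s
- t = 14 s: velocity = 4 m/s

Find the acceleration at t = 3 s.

Acceleration is the slope of the v-t graph on 0–4 s: (2 − 3)/(4 − 0) = -0.25 m/s².

-0.25 m/s²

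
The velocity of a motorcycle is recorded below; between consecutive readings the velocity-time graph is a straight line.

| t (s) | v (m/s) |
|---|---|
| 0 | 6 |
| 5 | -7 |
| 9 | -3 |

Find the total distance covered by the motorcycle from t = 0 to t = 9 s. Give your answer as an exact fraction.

945/26 m

Distance (not displacement) is the total path length: add the absolute areas under v-t.
0–5 s: v = 0 at t = 30/13 s; triangle areas 90/13 + 245/26 = 425/26 m
5–9 s: |½(-7 + -3)(4)| = 20 m
Total distance = 945/26 m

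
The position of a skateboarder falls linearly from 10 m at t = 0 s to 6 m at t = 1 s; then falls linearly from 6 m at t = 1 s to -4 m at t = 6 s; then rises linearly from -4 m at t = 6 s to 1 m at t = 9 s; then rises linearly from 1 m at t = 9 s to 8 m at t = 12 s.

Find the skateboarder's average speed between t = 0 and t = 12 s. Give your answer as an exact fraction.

13/6 m/s

Average speed = (total path length)/(elapsed time); on a piecewise-linear x-t graph the path length is Σ|Δx|.
0–1 s: |Δx| = |6 − 10| = 4 m
1–6 s: |Δx| = |-4 − 6| = 10 m
6–9 s: |Δx| = |1 − -4| = 5 m
9–12 s: |Δx| = |8 − 1| = 7 m
Total path = 26 m; average speed = 26/12 = 13/6 m/s.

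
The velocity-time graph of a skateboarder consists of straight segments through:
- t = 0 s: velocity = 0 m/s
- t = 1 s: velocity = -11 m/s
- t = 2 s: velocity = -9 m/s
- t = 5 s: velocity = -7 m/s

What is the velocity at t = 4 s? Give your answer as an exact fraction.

On 2–5 s the graph is linear from -9 to -7 m/s: v(4) = -9 + (-7 − -9)·(4 − 2)/(5 − 2) = -23/3 m/s.

-23/3 m/s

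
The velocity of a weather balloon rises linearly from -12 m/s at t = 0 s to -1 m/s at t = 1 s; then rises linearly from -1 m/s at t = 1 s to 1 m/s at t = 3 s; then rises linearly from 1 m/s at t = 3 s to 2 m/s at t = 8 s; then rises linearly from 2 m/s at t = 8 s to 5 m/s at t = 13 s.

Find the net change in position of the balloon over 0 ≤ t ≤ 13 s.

Displacement is the signed area under the v-t curve.
0–1 s: ½(-12 + -1)(1) = -6.5 m
1–3 s: ½(-1 + 1)(2) = 0 m
3–8 s: ½(1 + 2)(5) = 7.5 m
8–13 s: ½(2 + 5)(5) = 17.5 m
Net displacement = 18.5 m

18.5 m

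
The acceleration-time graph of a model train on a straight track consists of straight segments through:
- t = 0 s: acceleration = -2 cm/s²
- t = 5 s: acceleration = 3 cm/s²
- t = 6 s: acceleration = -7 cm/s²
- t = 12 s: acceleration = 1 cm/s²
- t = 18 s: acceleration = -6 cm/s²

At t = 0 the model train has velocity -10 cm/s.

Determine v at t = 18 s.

Δv equals the area under the a-t graph; then v = v₀ + Δv.
0–5 s: ½(-2 + 3)(5) = 2.5 cm/s
5–6 s: ½(3 + -7)(1) = -2 cm/s
6–12 s: ½(-7 + 1)(6) = -18 cm/s
12–18 s: ½(1 + -6)(6) = -15 cm/s
Δv = -32.5 cm/s, so v(18) = -10 + (-32.5) = -42.5 cm/s.

-42.5 cm/s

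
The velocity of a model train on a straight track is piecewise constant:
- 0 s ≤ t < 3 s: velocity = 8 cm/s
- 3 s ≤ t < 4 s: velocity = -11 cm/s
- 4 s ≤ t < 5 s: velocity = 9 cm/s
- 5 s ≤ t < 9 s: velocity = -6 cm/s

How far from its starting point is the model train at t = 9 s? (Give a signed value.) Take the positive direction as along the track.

Displacement is the signed area under the v-t curve.
0–3 s: 8 × 3 = 24 cm
3–4 s: -11 × 1 = -11 cm
4–5 s: 9 × 1 = 9 cm
5–9 s: -6 × 4 = -24 cm
Net displacement = -2 cm

-2 cm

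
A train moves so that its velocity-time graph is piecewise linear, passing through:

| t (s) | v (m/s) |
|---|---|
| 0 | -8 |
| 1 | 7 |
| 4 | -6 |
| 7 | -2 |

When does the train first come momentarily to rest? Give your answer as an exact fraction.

t = 8/15 s

v changes sign on 0–1 s (from -8 to 7); the graph is linear there, so v = 0 at t = 0 + (8)·(1 − 0)/(7 − -8) = 8/15 s.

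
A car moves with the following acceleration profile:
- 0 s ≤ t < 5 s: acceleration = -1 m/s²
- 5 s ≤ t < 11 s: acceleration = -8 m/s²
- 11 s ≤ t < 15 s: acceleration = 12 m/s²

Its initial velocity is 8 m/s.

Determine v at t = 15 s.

Δv equals the area under the a-t graph; then v = v₀ + Δv.
0–5 s: -1 × 5 = -5 m/s
5–11 s: -8 × 6 = -48 m/s
11–15 s: 12 × 4 = 48 m/s
Δv = -5 m/s, so v(15) = 8 + (-5) = 3 m/s.

3 m/s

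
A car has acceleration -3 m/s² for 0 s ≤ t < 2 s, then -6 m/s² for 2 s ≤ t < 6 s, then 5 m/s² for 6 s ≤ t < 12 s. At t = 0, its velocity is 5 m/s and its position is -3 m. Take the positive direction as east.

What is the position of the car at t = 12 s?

On each constant-a segment, Δv = aΔt and Δx = v₀Δt + ½aΔt²; chain segment to segment.
0–2 s: v starts 5 m/s; Δx = 5·2 + ½·-3·2² = 4 m; v ends -1 m/s.
2–6 s: v starts -1 m/s; Δx = -1·4 + ½·-6·4² = -52 m; v ends -25 m/s.
6–12 s: v starts -25 m/s; Δx = -25·6 + ½·5·6² = -60 m; v ends 5 m/s.
x(12) = -3 + Σ Δx = -111 m.

-111 m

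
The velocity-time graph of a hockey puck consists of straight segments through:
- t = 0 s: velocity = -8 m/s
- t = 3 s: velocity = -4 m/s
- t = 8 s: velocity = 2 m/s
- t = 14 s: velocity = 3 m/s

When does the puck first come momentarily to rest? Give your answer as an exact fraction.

t = 19/3 s

v changes sign on 3–8 s (from -4 to 2); the graph is linear there, so v = 0 at t = 3 + (4)·(8 − 3)/(2 − -4) = 19/3 s.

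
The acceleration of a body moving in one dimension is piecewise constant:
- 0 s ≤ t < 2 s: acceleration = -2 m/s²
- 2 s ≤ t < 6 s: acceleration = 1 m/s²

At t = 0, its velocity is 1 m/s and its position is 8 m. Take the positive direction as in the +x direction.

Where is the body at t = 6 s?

On each constant-a segment, Δv = aΔt and Δx = v₀Δt + ½aΔt²; chain segment to segment.
0–2 s: v starts 1 m/s; Δx = 1·2 + ½·-2·2² = -2 m; v ends -3 m/s.
2–6 s: v starts -3 m/s; Δx = -3·4 + ½·1·4² = -4 m; v ends 1 m/s.
x(6) = 8 + Σ Δx = 2 m.

2 m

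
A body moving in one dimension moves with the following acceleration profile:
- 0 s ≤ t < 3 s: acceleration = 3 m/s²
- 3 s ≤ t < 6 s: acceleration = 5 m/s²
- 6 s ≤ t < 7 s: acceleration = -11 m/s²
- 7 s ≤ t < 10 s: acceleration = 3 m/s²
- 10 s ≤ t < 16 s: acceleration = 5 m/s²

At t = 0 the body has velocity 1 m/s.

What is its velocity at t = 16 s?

53 m/s

Δv equals the area under the a-t graph; then v = v₀ + Δv.
0–3 s: 3 × 3 = 9 m/s
3–6 s: 5 × 3 = 15 m/s
6–7 s: -11 × 1 = -11 m/s
7–10 s: 3 × 3 = 9 m/s
10–16 s: 5 × 6 = 30 m/s
Δv = 52 m/s, so v(16) = 1 + (52) = 53 m/s.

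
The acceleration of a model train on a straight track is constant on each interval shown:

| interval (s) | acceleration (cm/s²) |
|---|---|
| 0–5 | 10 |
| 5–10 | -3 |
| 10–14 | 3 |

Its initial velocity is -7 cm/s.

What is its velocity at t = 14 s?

40 cm/s

Δv equals the area under the a-t graph; then v = v₀ + Δv.
0–5 s: 10 × 5 = 50 cm/s
5–10 s: -3 × 5 = -15 cm/s
10–14 s: 3 × 4 = 12 cm/s
Δv = 47 cm/s, so v(14) = -7 + (47) = 40 cm/s.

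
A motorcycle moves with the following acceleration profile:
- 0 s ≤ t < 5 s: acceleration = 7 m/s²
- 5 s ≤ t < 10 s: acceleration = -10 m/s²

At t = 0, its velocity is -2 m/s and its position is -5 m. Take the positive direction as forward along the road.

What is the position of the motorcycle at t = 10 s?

112.5 m

On each constant-a segment, Δv = aΔt and Δx = v₀Δt + ½aΔt²; chain segment to segment.
0–5 s: v starts -2 m/s; Δx = -2·5 + ½·7·5² = 77.5 m; v ends 33 m/s.
5–10 s: v starts 33 m/s; Δx = 33·5 + ½·-10·5² = 40 m; v ends -17 m/s.
x(10) = -5 + Σ Δx = 112.5 m.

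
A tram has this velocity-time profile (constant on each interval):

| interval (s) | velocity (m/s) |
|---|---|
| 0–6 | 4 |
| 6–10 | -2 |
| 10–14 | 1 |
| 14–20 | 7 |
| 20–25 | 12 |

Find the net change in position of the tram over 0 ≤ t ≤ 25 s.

122 m

Net displacement equals the area under the velocity-time graph (areas below the axis count negative).
0–6 s: 4 × 6 = 24 m
6–10 s: -2 × 4 = -8 m
10–14 s: 1 × 4 = 4 m
14–20 s: 7 × 6 = 42 m
20–25 s: 12 × 5 = 60 m
Net displacement = 122 m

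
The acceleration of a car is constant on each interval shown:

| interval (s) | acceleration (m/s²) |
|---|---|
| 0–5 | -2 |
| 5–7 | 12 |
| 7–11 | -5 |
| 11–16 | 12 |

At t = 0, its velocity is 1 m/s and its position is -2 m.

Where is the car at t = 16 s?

129 m

On each constant-a segment, Δv = aΔt and Δx = v₀Δt + ½aΔt²; chain segment to segment.
0–5 s: v starts 1 m/s; Δx = 1·5 + ½·-2·5² = -20 m; v ends -9 m/s.
5–7 s: v starts -9 m/s; Δx = -9·2 + ½·12·2² = 6 m; v ends 15 m/s.
7–11 s: v starts 15 m/s; Δx = 15·4 + ½·-5·4² = 20 m; v ends -5 m/s.
11–16 s: v starts -5 m/s; Δx = -5·5 + ½·12·5² = 125 m; v ends 55 m/s.
x(16) = -2 + Σ Δx = 129 m.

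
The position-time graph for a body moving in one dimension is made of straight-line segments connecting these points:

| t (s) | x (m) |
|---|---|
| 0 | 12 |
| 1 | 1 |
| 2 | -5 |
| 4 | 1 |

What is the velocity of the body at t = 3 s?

Velocity is the slope of the x-t graph on 2–4 s: (1 − -5)/(4 − 2) = 3 m/s.

3 m/s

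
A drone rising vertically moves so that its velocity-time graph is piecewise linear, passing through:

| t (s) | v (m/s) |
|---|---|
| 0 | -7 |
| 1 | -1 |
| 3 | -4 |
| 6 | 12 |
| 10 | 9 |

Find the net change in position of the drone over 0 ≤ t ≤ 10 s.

45 m

Net displacement equals the area under the velocity-time graph (areas below the axis count negative).
0–1 s: ½(-7 + -1)(1) = -4 m
1–3 s: ½(-1 + -4)(2) = -5 m
3–6 s: ½(-4 + 12)(3) = 12 m
6–10 s: ½(12 + 9)(4) = 42 m
Net displacement = 45 m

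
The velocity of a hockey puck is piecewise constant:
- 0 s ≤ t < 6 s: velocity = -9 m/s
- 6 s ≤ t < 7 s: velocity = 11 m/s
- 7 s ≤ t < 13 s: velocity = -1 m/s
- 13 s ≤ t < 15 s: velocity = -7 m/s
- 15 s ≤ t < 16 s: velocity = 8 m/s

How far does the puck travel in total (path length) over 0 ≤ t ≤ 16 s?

93 m

Total distance travelled is ∫|v| dt — sum the magnitudes of each area piece.
0–6 s: |-9| × 6 = 54 m
6–7 s: |11| × 1 = 11 m
7–13 s: |-1| × 6 = 6 m
13–15 s: |-7| × 2 = 14 m
15–16 s: |8| × 1 = 8 m
Total distance = 93 m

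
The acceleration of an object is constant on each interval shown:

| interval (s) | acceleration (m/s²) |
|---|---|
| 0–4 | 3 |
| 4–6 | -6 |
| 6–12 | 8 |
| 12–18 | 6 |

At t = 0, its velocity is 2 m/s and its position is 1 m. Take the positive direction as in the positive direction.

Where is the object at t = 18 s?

On each constant-a segment, Δv = aΔt and Δx = v₀Δt + ½aΔt²; chain segment to segment.
0–4 s: v starts 2 m/s; Δx = 2·4 + ½·3·4² = 32 m; v ends 14 m/s.
4–6 s: v starts 14 m/s; Δx = 14·2 + ½·-6·2² = 16 m; v ends 2 m/s.
6–12 s: v starts 2 m/s; Δx = 2·6 + ½·8·6² = 156 m; v ends 50 m/s.
12–18 s: v starts 50 m/s; Δx = 50·6 + ½·6·6² = 408 m; v ends 86 m/s.
x(18) = 1 + Σ Δx = 613 m.

613 m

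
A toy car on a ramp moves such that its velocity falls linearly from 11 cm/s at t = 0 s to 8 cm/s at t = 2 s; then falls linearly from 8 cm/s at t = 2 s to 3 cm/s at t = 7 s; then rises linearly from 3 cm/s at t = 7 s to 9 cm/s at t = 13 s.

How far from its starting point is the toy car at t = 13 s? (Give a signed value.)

82.5 cm

Displacement is the signed area under the v-t curve.
0–2 s: ½(11 + 8)(2) = 19 cm
2–7 s: ½(8 + 3)(5) = 27.5 cm
7–13 s: ½(3 + 9)(6) = 36 cm
Net displacement = 82.5 cm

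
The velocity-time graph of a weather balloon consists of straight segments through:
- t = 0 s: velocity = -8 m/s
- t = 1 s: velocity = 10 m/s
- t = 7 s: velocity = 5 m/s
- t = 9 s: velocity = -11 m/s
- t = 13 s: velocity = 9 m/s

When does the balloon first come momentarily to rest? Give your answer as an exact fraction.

t = 4/9 s

v changes sign on 0–1 s (from -8 to 10); the graph is linear there, so v = 0 at t = 0 + (8)·(1 − 0)/(10 − -8) = 4/9 s.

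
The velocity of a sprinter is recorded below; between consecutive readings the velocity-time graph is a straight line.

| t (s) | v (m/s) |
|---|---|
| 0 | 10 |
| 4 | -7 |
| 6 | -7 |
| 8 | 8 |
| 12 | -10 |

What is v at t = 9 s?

3.5 m/s

On 8–12 s the graph is linear from 8 to -10 m/s: v(9) = 8 + (-10 − 8)·(9 − 8)/(12 − 8) = 3.5 m/s.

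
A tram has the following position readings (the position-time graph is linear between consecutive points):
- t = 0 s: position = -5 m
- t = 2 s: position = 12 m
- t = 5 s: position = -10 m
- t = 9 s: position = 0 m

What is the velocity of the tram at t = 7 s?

2.5 m/s

Velocity is the slope of the x-t graph on 5–9 s: (0 − -10)/(9 − 5) = 2.5 m/s.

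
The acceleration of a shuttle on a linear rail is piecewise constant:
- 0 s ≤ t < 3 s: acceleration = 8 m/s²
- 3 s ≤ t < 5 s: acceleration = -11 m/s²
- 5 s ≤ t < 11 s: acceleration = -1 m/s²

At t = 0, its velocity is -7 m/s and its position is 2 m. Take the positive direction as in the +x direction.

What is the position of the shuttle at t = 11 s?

-19 m

On each constant-a segment, Δv = aΔt and Δx = v₀Δt + ½aΔt²; chain segment to segment.
0–3 s: v starts -7 m/s; Δx = -7·3 + ½·8·3² = 15 m; v ends 17 m/s.
3–5 s: v starts 17 m/s; Δx = 17·2 + ½·-11·2² = 12 m; v ends -5 m/s.
5–11 s: v starts -5 m/s; Δx = -5·6 + ½·-1·6² = -48 m; v ends -11 m/s.
x(11) = 2 + Σ Δx = -19 m.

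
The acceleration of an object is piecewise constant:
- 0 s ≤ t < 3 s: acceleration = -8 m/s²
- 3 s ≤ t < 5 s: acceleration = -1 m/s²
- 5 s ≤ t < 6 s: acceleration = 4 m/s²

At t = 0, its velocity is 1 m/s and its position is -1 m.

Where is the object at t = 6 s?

On each constant-a segment, Δv = aΔt and Δx = v₀Δt + ½aΔt²; chain segment to segment.
0–3 s: v starts 1 m/s; Δx = 1·3 + ½·-8·3² = -33 m; v ends -23 m/s.
3–5 s: v starts -23 m/s; Δx = -23·2 + ½·-1·2² = -48 m; v ends -25 m/s.
5–6 s: v starts -25 m/s; Δx = -25·1 + ½·4·1² = -23 m; v ends -21 m/s.
x(6) = -1 + Σ Δx = -105 m.

-105 m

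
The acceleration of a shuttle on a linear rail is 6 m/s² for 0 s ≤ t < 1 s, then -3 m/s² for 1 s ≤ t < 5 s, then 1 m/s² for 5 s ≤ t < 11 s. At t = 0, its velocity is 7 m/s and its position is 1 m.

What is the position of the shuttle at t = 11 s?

On each constant-a segment, Δv = aΔt and Δx = v₀Δt + ½aΔt²; chain segment to segment.
0–1 s: v starts 7 m/s; Δx = 7·1 + ½·6·1² = 10 m; v ends 13 m/s.
1–5 s: v starts 13 m/s; Δx = 13·4 + ½·-3·4² = 28 m; v ends 1 m/s.
5–11 s: v starts 1 m/s; Δx = 1·6 + ½·1·6² = 24 m; v ends 7 m/s.
x(11) = 1 + Σ Δx = 63 m.

63 m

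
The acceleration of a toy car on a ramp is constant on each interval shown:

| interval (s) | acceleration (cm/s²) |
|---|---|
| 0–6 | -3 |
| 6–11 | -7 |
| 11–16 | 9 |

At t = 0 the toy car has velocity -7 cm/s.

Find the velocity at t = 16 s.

-15 cm/s

Δv equals the area under the a-t graph; then v = v₀ + Δv.
0–6 s: -3 × 6 = -18 cm/s
6–11 s: -7 × 5 = -35 cm/s
11–16 s: 9 × 5 = 45 cm/s
Δv = -8 cm/s, so v(16) = -7 + (-8) = -15 cm/s.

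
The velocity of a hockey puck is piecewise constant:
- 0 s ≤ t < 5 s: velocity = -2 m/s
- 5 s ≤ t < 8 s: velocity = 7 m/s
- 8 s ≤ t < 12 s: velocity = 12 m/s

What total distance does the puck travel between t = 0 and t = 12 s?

79 m

Total distance travelled is ∫|v| dt — sum the magnitudes of each area piece.
0–5 s: |-2| × 5 = 10 m
5–8 s: |7| × 3 = 21 m
8–12 s: |12| × 4 = 48 m
Total distance = 79 m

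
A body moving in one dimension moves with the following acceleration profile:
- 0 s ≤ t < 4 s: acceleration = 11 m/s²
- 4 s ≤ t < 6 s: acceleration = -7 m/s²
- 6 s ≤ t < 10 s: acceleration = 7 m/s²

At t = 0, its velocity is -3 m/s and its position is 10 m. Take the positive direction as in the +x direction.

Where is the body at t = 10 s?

318 m

On each constant-a segment, Δv = aΔt and Δx = v₀Δt + ½aΔt²; chain segment to segment.
0–4 s: v starts -3 m/s; Δx = -3·4 + ½·11·4² = 76 m; v ends 41 m/s.
4–6 s: v starts 41 m/s; Δx = 41·2 + ½·-7·2² = 68 m; v ends 27 m/s.
6–10 s: v starts 27 m/s; Δx = 27·4 + ½·7·4² = 164 m; v ends 55 m/s.
x(10) = 10 + Σ Δx = 318 m.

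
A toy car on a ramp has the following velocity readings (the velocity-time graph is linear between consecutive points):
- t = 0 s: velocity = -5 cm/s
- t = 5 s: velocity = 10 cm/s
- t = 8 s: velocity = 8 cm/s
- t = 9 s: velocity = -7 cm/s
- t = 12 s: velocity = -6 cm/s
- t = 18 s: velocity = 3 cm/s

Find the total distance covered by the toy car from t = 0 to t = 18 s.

Total distance travelled is ∫|v| dt — sum the magnitudes of each area piece.
0–5 s: v = 0 at t = 5/3 s; triangle areas 25/6 + 50/3 = 125/6 cm
5–8 s: |½(10 + 8)(3)| = 27 cm
8–9 s: v = 0 at t = 128/15 s; triangle areas 32/15 + 49/30 = 113/30 cm
9–12 s: |½(-7 + -6)(3)| = 19.5 cm
12–18 s: v = 0 at t = 16 s; triangle areas 12 + 3 = 15 cm
Total distance = 86.1 cm

86.1 cm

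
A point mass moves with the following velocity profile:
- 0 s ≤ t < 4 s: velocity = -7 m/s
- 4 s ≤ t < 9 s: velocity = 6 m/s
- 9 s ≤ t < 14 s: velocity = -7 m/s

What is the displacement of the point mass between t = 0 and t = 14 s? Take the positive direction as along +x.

-33 m

Net displacement equals the area under the velocity-time graph (areas below the axis count negative).
0–4 s: -7 × 4 = -28 m
4–9 s: 6 × 5 = 30 m
9–14 s: -7 × 5 = -35 m
Net displacement = -33 m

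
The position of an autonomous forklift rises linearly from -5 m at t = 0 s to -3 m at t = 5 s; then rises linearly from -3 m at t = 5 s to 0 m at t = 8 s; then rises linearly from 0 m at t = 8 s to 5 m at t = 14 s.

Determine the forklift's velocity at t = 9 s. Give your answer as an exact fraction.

Velocity is the slope of the x-t graph on 8–14 s: (5 − 0)/(14 − 8) = 5/6 m/s.

5/6 m/s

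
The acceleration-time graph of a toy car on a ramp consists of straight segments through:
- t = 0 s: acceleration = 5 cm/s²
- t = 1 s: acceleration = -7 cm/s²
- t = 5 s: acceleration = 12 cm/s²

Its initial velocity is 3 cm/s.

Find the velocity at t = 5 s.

Δv equals the area under the a-t graph; then v = v₀ + Δv.
0–1 s: ½(5 + -7)(1) = -1 cm/s
1–5 s: ½(-7 + 12)(4) = 10 cm/s
Δv = 9 cm/s, so v(5) = 3 + (9) = 12 cm/s.

12 cm/s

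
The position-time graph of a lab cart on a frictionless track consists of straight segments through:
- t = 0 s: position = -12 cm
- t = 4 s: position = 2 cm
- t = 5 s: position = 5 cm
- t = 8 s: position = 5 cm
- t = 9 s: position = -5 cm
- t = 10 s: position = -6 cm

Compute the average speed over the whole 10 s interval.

2.8 cm/s

Average speed = (total path length)/(elapsed time); on a piecewise-linear x-t graph the path length is Σ|Δx|.
0–4 s: |Δx| = |2 − -12| = 14 cm
4–5 s: |Δx| = |5 − 2| = 3 cm
5–8 s: |Δx| = |5 − 5| = 0 cm
8–9 s: |Δx| = |-5 − 5| = 10 cm
9–10 s: |Δx| = |-6 − -5| = 1 cm
Total path = 28 cm; average speed = 28/10 = 2.8 cm/s.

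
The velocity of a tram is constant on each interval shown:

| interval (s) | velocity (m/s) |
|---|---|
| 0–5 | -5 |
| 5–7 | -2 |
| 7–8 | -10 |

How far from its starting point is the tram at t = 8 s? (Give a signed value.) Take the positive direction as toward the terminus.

Displacement is the signed area under the v-t curve.
0–5 s: -5 × 5 = -25 m
5–7 s: -2 × 2 = -4 m
7–8 s: -10 × 1 = -10 m
Net displacement = -39 m

-39 m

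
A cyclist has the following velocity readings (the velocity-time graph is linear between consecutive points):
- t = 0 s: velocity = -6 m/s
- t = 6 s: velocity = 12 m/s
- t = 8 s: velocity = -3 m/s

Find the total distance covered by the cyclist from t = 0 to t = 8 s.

40.2 m

Total distance travelled is ∫|v| dt — sum the magnitudes of each area piece.
0–6 s: v = 0 at t = 2 s; triangle areas 6 + 24 = 30 m
6–8 s: v = 0 at t = 7.6 s; triangle areas 9.6 + 0.6 = 10.2 m
Total distance = 40.2 m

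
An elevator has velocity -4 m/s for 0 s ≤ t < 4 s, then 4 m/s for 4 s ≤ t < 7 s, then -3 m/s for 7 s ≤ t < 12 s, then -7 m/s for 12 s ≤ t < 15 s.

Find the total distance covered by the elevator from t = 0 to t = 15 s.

Distance (not displacement) is the total path length: add the absolute areas under v-t.
0–4 s: |-4| × 4 = 16 m
4–7 s: |4| × 3 = 12 m
7–12 s: |-3| × 5 = 15 m
12–15 s: |-7| × 3 = 21 m
Total distance = 64 m

64 m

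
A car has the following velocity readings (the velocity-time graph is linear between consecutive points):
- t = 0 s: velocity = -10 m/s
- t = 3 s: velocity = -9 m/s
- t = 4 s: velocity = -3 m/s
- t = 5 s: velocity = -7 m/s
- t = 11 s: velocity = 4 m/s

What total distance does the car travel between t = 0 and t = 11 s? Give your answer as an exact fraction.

1259/22 m

Distance (not displacement) is the total path length: add the absolute areas under v-t.
0–3 s: |½(-10 + -9)(3)| = 28.5 m
3–4 s: |½(-9 + -3)(1)| = 6 m
4–5 s: |½(-3 + -7)(1)| = 5 m
5–11 s: v = 0 at t = 97/11 s; triangle areas 147/11 + 48/11 = 195/11 m
Total distance = 1259/22 m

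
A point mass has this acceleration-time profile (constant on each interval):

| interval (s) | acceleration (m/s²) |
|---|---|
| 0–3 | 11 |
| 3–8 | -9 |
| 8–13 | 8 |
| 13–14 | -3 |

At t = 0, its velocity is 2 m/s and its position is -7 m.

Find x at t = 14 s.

On each constant-a segment, Δv = aΔt and Δx = v₀Δt + ½aΔt²; chain segment to segment.
0–3 s: v starts 2 m/s; Δx = 2·3 + ½·11·3² = 55.5 m; v ends 35 m/s.
3–8 s: v starts 35 m/s; Δx = 35·5 + ½·-9·5² = 62.5 m; v ends -10 m/s.
8–13 s: v starts -10 m/s; Δx = -10·5 + ½·8·5² = 50 m; v ends 30 m/s.
13–14 s: v starts 30 m/s; Δx = 30·1 + ½·-3·1² = 28.5 m; v ends 27 m/s.
x(14) = -7 + Σ Δx = 189.5 m.

189.5 m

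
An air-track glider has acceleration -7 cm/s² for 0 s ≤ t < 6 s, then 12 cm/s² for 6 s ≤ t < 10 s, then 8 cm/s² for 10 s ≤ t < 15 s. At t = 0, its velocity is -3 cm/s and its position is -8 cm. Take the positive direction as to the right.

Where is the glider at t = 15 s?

-121 cm

On each constant-a segment, Δv = aΔt and Δx = v₀Δt + ½aΔt²; chain segment to segment.
0–6 s: v starts -3 cm/s; Δx = -3·6 + ½·-7·6² = -144 cm; v ends -45 cm/s.
6–10 s: v starts -45 cm/s; Δx = -45·4 + ½·12·4² = -84 cm; v ends 3 cm/s.
10–15 s: v starts 3 cm/s; Δx = 3·5 + ½·8·5² = 115 cm; v ends 43 cm/s.
x(15) = -8 + Σ Δx = -121 cm.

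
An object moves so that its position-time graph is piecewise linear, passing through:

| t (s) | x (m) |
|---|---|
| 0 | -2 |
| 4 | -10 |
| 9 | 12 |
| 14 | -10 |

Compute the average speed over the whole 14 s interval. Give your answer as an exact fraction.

Average speed = (total path length)/(elapsed time); on a piecewise-linear x-t graph the path length is Σ|Δx|.
0–4 s: |Δx| = |-10 − -2| = 8 m
4–9 s: |Δx| = |12 − -10| = 22 m
9–14 s: |Δx| = |-10 − 12| = 22 m
Total path = 52 m; average speed = 52/14 = 26/7 m/s.

26/7 m/s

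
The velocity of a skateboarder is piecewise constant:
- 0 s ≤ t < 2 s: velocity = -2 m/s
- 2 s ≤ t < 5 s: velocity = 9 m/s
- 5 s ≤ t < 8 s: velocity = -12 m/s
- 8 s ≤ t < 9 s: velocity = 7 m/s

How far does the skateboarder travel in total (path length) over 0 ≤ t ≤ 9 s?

74 m

Distance (not displacement) is the total path length: add the absolute areas under v-t.
0–2 s: |-2| × 2 = 4 m
2–5 s: |9| × 3 = 27 m
5–8 s: |-12| × 3 = 36 m
8–9 s: |7| × 1 = 7 m
Total distance = 74 m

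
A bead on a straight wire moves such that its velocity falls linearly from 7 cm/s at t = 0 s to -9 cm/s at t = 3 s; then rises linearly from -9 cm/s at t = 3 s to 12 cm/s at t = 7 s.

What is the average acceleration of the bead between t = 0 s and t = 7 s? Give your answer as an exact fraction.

5/7 cm/s²

Average acceleration = Δv/Δt = (12 − 7)/(7 − 0) = 5/7 cm/s².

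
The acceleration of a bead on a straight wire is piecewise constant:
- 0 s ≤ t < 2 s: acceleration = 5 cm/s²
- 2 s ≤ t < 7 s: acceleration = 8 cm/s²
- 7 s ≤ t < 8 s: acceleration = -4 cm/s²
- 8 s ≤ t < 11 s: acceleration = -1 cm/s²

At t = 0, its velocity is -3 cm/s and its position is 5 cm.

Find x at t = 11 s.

On each constant-a segment, Δv = aΔt and Δx = v₀Δt + ½aΔt²; chain segment to segment.
0–2 s: v starts -3 cm/s; Δx = -3·2 + ½·5·2² = 4 cm; v ends 7 cm/s.
2–7 s: v starts 7 cm/s; Δx = 7·5 + ½·8·5² = 135 cm; v ends 47 cm/s.
7–8 s: v starts 47 cm/s; Δx = 47·1 + ½·-4·1² = 45 cm; v ends 43 cm/s.
8–11 s: v starts 43 cm/s; Δx = 43·3 + ½·-1·3² = 124.5 cm; v ends 40 cm/s.
x(11) = 5 + Σ Δx = 313.5 cm.

313.5 cm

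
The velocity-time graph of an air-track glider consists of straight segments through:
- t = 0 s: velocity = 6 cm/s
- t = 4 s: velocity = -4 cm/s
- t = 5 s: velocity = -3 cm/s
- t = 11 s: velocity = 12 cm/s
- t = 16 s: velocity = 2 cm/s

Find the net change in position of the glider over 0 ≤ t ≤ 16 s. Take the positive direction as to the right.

Net displacement equals the area under the velocity-time graph (areas below the axis count negative).
0–4 s: ½(6 + -4)(4) = 4 cm
4–5 s: ½(-4 + -3)(1) = -3.5 cm
5–11 s: ½(-3 + 12)(6) = 27 cm
11–16 s: ½(12 + 2)(5) = 35 cm
Net displacement = 62.5 cm

62.5 cm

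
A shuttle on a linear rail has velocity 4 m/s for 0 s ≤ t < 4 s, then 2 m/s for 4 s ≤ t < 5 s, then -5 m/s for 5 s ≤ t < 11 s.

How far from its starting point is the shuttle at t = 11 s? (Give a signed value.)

Displacement is the signed area under the v-t curve.
0–4 s: 4 × 4 = 16 m
4–5 s: 2 × 1 = 2 m
5–11 s: -5 × 6 = -30 m
Net displacement = -12 m

-12 m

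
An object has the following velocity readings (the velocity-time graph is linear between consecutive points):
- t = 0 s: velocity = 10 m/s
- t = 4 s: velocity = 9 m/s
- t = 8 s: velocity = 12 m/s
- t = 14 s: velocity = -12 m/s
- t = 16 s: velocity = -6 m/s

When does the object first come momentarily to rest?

t = 11 s

v changes sign on 8–14 s (from 12 to -12); the graph is linear there, so v = 0 at t = 8 + (-12)·(14 − 8)/(-12 − 12) = 11 s.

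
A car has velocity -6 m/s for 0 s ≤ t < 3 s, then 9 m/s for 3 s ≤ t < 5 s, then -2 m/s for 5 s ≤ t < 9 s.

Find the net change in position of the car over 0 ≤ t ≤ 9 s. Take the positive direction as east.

-8 m

Displacement is the signed area under the v-t curve.
0–3 s: -6 × 3 = -18 m
3–5 s: 9 × 2 = 18 m
5–9 s: -2 × 4 = -8 m
Net displacement = -8 m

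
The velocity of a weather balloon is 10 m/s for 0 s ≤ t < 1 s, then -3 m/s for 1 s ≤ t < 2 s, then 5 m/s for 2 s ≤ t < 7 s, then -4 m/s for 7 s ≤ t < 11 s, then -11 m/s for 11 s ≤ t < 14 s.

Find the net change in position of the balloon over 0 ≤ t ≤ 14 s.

Displacement is the signed area under the v-t curve.
0–1 s: 10 × 1 = 10 m
1–2 s: -3 × 1 = -3 m
2–7 s: 5 × 5 = 25 m
7–11 s: -4 × 4 = -16 m
11–14 s: -11 × 3 = -33 m
Net displacement = -17 m

-17 m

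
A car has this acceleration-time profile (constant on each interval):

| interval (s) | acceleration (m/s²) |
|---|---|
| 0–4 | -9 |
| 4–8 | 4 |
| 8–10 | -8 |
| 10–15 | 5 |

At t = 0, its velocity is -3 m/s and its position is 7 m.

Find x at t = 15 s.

-395.5 m

On each constant-a segment, Δv = aΔt and Δx = v₀Δt + ½aΔt²; chain segment to segment.
0–4 s: v starts -3 m/s; Δx = -3·4 + ½·-9·4² = -84 m; v ends -39 m/s.
4–8 s: v starts -39 m/s; Δx = -39·4 + ½·4·4² = -124 m; v ends -23 m/s.
8–10 s: v starts -23 m/s; Δx = -23·2 + ½·-8·2² = -62 m; v ends -39 m/s.
10–15 s: v starts -39 m/s; Δx = -39·5 + ½·5·5² = -132.5 m; v ends -14 m/s.
x(15) = 7 + Σ Δx = -395.5 m.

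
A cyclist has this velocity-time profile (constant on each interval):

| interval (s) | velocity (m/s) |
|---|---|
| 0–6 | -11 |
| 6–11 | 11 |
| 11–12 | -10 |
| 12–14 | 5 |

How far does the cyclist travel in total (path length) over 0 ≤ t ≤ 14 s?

141 m

Total distance travelled is ∫|v| dt — sum the magnitudes of each area piece.
0–6 s: |-11| × 6 = 66 m
6–11 s: |11| × 5 = 55 m
11–12 s: |-10| × 1 = 10 m
12–14 s: |5| × 2 = 10 m
Total distance = 141 m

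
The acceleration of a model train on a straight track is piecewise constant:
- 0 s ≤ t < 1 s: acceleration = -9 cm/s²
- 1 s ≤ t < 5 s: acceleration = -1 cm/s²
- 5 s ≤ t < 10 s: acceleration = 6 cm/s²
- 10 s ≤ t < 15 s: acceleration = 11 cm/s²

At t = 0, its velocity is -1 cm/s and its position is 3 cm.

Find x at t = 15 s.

On each constant-a segment, Δv = aΔt and Δx = v₀Δt + ½aΔt²; chain segment to segment.
0–1 s: v starts -1 cm/s; Δx = -1·1 + ½·-9·1² = -5.5 cm; v ends -10 cm/s.
1–5 s: v starts -10 cm/s; Δx = -10·4 + ½·-1·4² = -48 cm; v ends -14 cm/s.
5–10 s: v starts -14 cm/s; Δx = -14·5 + ½·6·5² = 5 cm; v ends 16 cm/s.
10–15 s: v starts 16 cm/s; Δx = 16·5 + ½·11·5² = 217.5 cm; v ends 71 cm/s.
x(15) = 3 + Σ Δx = 172 cm.

172 cm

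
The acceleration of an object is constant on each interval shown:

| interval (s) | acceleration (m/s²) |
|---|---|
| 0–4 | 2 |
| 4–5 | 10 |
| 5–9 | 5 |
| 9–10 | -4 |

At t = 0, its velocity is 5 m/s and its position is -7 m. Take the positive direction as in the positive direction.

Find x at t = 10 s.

220 m

On each constant-a segment, Δv = aΔt and Δx = v₀Δt + ½aΔt²; chain segment to segment.
0–4 s: v starts 5 m/s; Δx = 5·4 + ½·2·4² = 36 m; v ends 13 m/s.
4–5 s: v starts 13 m/s; Δx = 13·1 + ½·10·1² = 18 m; v ends 23 m/s.
5–9 s: v starts 23 m/s; Δx = 23·4 + ½·5·4² = 132 m; v ends 43 m/s.
9–10 s: v starts 43 m/s; Δx = 43·1 + ½·-4·1² = 41 m; v ends 39 m/s.
x(10) = -7 + Σ Δx = 220 m.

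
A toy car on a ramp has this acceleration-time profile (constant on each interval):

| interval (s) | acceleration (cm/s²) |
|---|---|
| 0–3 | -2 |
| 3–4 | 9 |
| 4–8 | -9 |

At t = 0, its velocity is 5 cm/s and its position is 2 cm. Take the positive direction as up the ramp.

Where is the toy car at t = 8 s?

-28.5 cm

On each constant-a segment, Δv = aΔt and Δx = v₀Δt + ½aΔt²; chain segment to segment.
0–3 s: v starts 5 cm/s; Δx = 5·3 + ½·-2·3² = 6 cm; v ends -1 cm/s.
3–4 s: v starts -1 cm/s; Δx = -1·1 + ½·9·1² = 3.5 cm; v ends 8 cm/s.
4–8 s: v starts 8 cm/s; Δx = 8·4 + ½·-9·4² = -40 cm; v ends -28 cm/s.
x(8) = 2 + Σ Δx = -28.5 cm.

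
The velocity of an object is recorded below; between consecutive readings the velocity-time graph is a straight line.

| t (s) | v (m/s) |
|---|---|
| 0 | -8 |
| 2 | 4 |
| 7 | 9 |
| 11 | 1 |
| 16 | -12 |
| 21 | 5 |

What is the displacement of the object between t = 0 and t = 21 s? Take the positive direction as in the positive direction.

3.5 m

Net displacement equals the area under the velocity-time graph (areas below the axis count negative).
0–2 s: ½(-8 + 4)(2) = -4 m
2–7 s: ½(4 + 9)(5) = 32.5 m
7–11 s: ½(9 + 1)(4) = 20 m
11–16 s: ½(1 + -12)(5) = -27.5 m
16–21 s: ½(-12 + 5)(5) = -17.5 m
Net displacement = 3.5 m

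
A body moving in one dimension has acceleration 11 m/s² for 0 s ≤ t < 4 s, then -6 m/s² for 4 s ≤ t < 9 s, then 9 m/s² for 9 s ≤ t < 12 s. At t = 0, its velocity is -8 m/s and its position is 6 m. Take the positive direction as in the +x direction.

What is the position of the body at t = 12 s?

225.5 m

On each constant-a segment, Δv = aΔt and Δx = v₀Δt + ½aΔt²; chain segment to segment.
0–4 s: v starts -8 m/s; Δx = -8·4 + ½·11·4² = 56 m; v ends 36 m/s.
4–9 s: v starts 36 m/s; Δx = 36·5 + ½·-6·5² = 105 m; v ends 6 m/s.
9–12 s: v starts 6 m/s; Δx = 6·3 + ½·9·3² = 58.5 m; v ends 33 m/s.
x(12) = 6 + Σ Δx = 225.5 m.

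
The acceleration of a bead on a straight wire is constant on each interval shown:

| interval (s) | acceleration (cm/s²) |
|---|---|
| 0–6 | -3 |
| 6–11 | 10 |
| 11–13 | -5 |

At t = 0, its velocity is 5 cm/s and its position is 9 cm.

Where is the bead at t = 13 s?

On each constant-a segment, Δv = aΔt and Δx = v₀Δt + ½aΔt²; chain segment to segment.
0–6 s: v starts 5 cm/s; Δx = 5·6 + ½·-3·6² = -24 cm; v ends -13 cm/s.
6–11 s: v starts -13 cm/s; Δx = -13·5 + ½·10·5² = 60 cm; v ends 37 cm/s.
11–13 s: v starts 37 cm/s; Δx = 37·2 + ½·-5·2² = 64 cm; v ends 27 cm/s.
x(13) = 9 + Σ Δx = 109 cm.

109 cm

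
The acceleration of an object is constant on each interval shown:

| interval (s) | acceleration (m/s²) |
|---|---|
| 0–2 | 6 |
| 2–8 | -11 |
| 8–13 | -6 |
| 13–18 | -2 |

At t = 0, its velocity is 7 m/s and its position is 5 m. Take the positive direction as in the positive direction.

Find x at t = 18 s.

On each constant-a segment, Δv = aΔt and Δx = v₀Δt + ½aΔt²; chain segment to segment.
0–2 s: v starts 7 m/s; Δx = 7·2 + ½·6·2² = 26 m; v ends 19 m/s.
2–8 s: v starts 19 m/s; Δx = 19·6 + ½·-11·6² = -84 m; v ends -47 m/s.
8–13 s: v starts -47 m/s; Δx = -47·5 + ½·-6·5² = -310 m; v ends -77 m/s.
13–18 s: v starts -77 m/s; Δx = -77·5 + ½·-2·5² = -410 m; v ends -87 m/s.
x(18) = 5 + Σ Δx = -773 m.

-773 m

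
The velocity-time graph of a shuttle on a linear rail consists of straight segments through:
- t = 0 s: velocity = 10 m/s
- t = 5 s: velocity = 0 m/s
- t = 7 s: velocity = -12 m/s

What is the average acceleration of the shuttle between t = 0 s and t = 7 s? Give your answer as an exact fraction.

Average acceleration = Δv/Δt = (-12 − 10)/(7 − 0) = -22/7 m/s².

-22/7 m/s²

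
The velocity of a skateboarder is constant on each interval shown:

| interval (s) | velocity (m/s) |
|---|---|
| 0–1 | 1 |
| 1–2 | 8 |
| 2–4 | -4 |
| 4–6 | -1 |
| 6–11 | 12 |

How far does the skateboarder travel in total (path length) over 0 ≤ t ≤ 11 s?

Total distance travelled is ∫|v| dt — sum the magnitudes of each area piece.
0–1 s: |1| × 1 = 1 m
1–2 s: |8| × 1 = 8 m
2–4 s: |-4| × 2 = 8 m
4–6 s: |-1| × 2 = 2 m
6–11 s: |12| × 5 = 60 m
Total distance = 79 m

79 m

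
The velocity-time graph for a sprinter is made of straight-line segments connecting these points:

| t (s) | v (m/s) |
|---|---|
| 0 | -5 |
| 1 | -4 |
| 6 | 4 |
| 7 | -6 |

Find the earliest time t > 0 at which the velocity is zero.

v changes sign on 1–6 s (from -4 to 4); the graph is linear there, so v = 0 at t = 1 + (4)·(6 − 1)/(4 − -4) = 3.5 s.

t = 3.5 s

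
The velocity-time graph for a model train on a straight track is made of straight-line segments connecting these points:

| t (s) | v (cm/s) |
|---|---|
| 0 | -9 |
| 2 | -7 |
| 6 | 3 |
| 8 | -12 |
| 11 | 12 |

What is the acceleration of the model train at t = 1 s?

Acceleration is the slope of the v-t graph on 0–2 s: (-7 − -9)/(2 − 0) = 1 cm/s².

1 cm/s²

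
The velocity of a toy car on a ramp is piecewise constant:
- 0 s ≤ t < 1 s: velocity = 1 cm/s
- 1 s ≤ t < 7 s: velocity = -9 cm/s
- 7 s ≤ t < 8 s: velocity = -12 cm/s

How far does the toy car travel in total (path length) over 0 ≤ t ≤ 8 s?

Distance (not displacement) is the total path length: add the absolute areas under v-t.
0–1 s: |1| × 1 = 1 cm
1–7 s: |-9| × 6 = 54 cm
7–8 s: |-12| × 1 = 12 cm
Total distance = 67 cm

67 cm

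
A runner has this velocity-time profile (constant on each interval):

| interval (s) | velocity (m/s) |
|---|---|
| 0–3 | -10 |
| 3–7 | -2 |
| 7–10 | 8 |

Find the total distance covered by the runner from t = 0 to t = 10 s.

62 m

Total distance travelled is ∫|v| dt — sum the magnitudes of each area piece.
0–3 s: |-10| × 3 = 30 m
3–7 s: |-2| × 4 = 8 m
7–10 s: |8| × 3 = 24 m
Total distance = 62 m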